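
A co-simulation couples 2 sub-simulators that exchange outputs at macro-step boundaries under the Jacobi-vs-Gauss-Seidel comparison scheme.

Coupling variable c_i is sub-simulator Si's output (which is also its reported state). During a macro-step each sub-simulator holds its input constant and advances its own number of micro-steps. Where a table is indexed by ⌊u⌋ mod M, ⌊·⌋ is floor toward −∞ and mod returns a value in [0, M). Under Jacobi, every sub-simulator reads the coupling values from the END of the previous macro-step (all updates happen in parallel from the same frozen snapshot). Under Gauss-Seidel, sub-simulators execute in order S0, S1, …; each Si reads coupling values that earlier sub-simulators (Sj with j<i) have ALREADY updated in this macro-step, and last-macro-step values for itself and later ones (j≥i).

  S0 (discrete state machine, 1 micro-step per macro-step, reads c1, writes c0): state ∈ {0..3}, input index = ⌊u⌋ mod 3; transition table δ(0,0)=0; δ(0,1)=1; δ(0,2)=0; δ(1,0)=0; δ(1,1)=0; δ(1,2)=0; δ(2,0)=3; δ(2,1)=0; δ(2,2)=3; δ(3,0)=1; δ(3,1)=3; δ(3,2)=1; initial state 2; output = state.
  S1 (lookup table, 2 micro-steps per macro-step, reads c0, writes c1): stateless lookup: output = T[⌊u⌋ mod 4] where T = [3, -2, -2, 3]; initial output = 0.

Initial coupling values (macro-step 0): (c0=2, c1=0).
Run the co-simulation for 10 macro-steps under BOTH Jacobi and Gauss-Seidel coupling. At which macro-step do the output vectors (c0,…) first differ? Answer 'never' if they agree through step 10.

first divergence at macro-step: 1

[Jacobi] macro 1: S0 reads c1=0 → after 1×micro: 3; S1 reads c0=2 → after 2×micro: -2 ⇒ (c0=3, c1=-2)
[Jacobi] macro 2: S0 reads c1=-2 → after 1×micro: 3; S1 reads c0=3 → after 2×micro: 3 ⇒ (c0=3, c1=3)
[Jacobi] macro 3: S0 reads c1=3 → after 1×micro: 1; S1 reads c0=3 → after 2×micro: 3 ⇒ (c0=1, c1=3)
[Jacobi] macro 4: S0 reads c1=3 → after 1×micro: 0; S1 reads c0=1 → after 2×micro: -2 ⇒ (c0=0, c1=-2)
[Jacobi] macro 5: S0 reads c1=-2 → after 1×micro: 1; S1 reads c0=0 → after 2×micro: 3 ⇒ (c0=1, c1=3)
[Jacobi] macro 6: S0 reads c1=3 → after 1×micro: 0; S1 reads c0=1 → after 2×micro: -2 ⇒ (c0=0, c1=-2)
[Jacobi] macro 7: S0 reads c1=-2 → after 1×micro: 1; S1 reads c0=0 → after 2×micro: 3 ⇒ (c0=1, c1=3)
[Jacobi] macro 8: S0 reads c1=3 → after 1×micro: 0; S1 reads c0=1 → after 2×micro: -2 ⇒ (c0=0, c1=-2)
[Jacobi] macro 9: S0 reads c1=-2 → after 1×micro: 1; S1 reads c0=0 → after 2×micro: 3 ⇒ (c0=1, c1=3)
[Jacobi] macro 10: S0 reads c1=3 → after 1×micro: 0; S1 reads c0=1 → after 2×micro: -2 ⇒ (c0=0, c1=-2)
[Gauss-Seidel] macro 1: S0 reads c1=0 → after 1×micro: 3; S1 reads c0=3 → after 2×micro: 3 ⇒ (c0=3, c1=3)
[Gauss-Seidel] macro 2: S0 reads c1=3 → after 1×micro: 1; S1 reads c0=1 → after 2×micro: -2 ⇒ (c0=1, c1=-2)
[Gauss-Seidel] macro 3: S0 reads c1=-2 → after 1×micro: 0; S1 reads c0=0 → after 2×micro: 3 ⇒ (c0=0, c1=3)
[Gauss-Seidel] macro 4: S0 reads c1=3 → after 1×micro: 0; S1 reads c0=0 → after 2×micro: 3 ⇒ (c0=0, c1=3)
[Gauss-Seidel] macro 5: S0 reads c1=3 → after 1×micro: 0; S1 reads c0=0 → after 2×micro: 3 ⇒ (c0=0, c1=3)
[Gauss-Seidel] macro 6: S0 reads c1=3 → after 1×micro: 0; S1 reads c0=0 → after 2×micro: 3 ⇒ (c0=0, c1=3)
[Gauss-Seidel] macro 7: S0 reads c1=3 → after 1×micro: 0; S1 reads c0=0 → after 2×micro: 3 ⇒ (c0=0, c1=3)
[Gauss-Seidel] macro 8: S0 reads c1=3 → after 1×micro: 0; S1 reads c0=0 → after 2×micro: 3 ⇒ (c0=0, c1=3)
[Gauss-Seidel] macro 9: S0 reads c1=3 → after 1×micro: 0; S1 reads c0=0 → after 2×micro: 3 ⇒ (c0=0, c1=3)
[Gauss-Seidel] macro 10: S0 reads c1=3 → after 1×micro: 0; S1 reads c0=0 → after 2×micro: 3 ⇒ (c0=0, c1=3)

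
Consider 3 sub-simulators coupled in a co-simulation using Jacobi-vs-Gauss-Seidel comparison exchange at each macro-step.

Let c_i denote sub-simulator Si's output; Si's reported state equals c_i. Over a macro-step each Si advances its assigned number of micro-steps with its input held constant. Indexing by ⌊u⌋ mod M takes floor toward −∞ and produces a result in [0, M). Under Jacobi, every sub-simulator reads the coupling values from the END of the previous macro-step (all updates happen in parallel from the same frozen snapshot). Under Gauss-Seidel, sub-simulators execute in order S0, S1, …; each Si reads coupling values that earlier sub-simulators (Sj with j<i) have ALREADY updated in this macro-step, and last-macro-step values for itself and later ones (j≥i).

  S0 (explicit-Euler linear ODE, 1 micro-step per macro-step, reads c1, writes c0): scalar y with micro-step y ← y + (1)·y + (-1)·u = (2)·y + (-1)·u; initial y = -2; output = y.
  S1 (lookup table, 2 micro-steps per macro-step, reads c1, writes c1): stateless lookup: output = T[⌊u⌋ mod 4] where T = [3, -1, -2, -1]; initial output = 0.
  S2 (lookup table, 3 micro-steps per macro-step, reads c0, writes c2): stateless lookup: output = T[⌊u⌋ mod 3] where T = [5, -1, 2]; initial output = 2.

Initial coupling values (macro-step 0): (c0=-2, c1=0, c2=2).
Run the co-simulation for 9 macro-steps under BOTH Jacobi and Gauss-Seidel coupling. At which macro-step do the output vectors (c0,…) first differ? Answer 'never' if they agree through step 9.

first divergence at macro-step: 1

[Jacobi] macro 1: S0 reads c1=0 → after 1×micro: -4; S1 reads c1=0 → after 2×micro: 3; S2 reads c0=-2 → after 3×micro: -1 ⇒ (c0=-4, c1=3, c2=-1)
[Jacobi] macro 2: S0 reads c1=3 → after 1×micro: -11; S1 reads c1=3 → after 2×micro: -1; S2 reads c0=-4 → after 3×micro: 2 ⇒ (c0=-11, c1=-1, c2=2)
[Jacobi] macro 3: S0 reads c1=-1 → after 1×micro: -21; S1 reads c1=-1 → after 2×micro: -1; S2 reads c0=-11 → after 3×micro: -1 ⇒ (c0=-21, c1=-1, c2=-1)
[Jacobi] macro 4: S0 reads c1=-1 → after 1×micro: -41; S1 reads c1=-1 → after 2×micro: -1; S2 reads c0=-21 → after 3×micro: 5 ⇒ (c0=-41, c1=-1, c2=5)
[Jacobi] macro 5: S0 reads c1=-1 → after 1×micro: -81; S1 reads c1=-1 → after 2×micro: -1; S2 reads c0=-41 → after 3×micro: -1 ⇒ (c0=-81, c1=-1, c2=-1)
[Jacobi] macro 6: S0 reads c1=-1 → after 1×micro: -161; S1 reads c1=-1 → after 2×micro: -1; S2 reads c0=-81 → after 3×micro: 5 ⇒ (c0=-161, c1=-1, c2=5)
[Jacobi] macro 7: S0 reads c1=-1 → after 1×micro: -321; S1 reads c1=-1 → after 2×micro: -1; S2 reads c0=-161 → after 3×micro: -1 ⇒ (c0=-321, c1=-1, c2=-1)
[Jacobi] macro 8: S0 reads c1=-1 → after 1×micro: -641; S1 reads c1=-1 → after 2×micro: -1; S2 reads c0=-321 → after 3×micro: 5 ⇒ (c0=-641, c1=-1, c2=5)
[Jacobi] macro 9: S0 reads c1=-1 → after 1×micro: -1281; S1 reads c1=-1 → after 2×micro: -1; S2 reads c0=-641 → after 3×micro: -1 ⇒ (c0=-1281, c1=-1, c2=-1)
[Gauss-Seidel] macro 1: S0 reads c1=0 → after 1×micro: -4; S1 reads c1=0 → after 2×micro: 3; S2 reads c0=-4 → after 3×micro: 2 ⇒ (c0=-4, c1=3, c2=2)
[Gauss-Seidel] macro 2: S0 reads c1=3 → after 1×micro: -11; S1 reads c1=3 → after 2×micro: -1; S2 reads c0=-11 → after 3×micro: -1 ⇒ (c0=-11, c1=-1, c2=-1)
[Gauss-Seidel] macro 3: S0 reads c1=-1 → after 1×micro: -21; S1 reads c1=-1 → after 2×micro: -1; S2 reads c0=-21 → after 3×micro: 5 ⇒ (c0=-21, c1=-1, c2=5)
[Gauss-Seidel] macro 4: S0 reads c1=-1 → after 1×micro: -41; S1 reads c1=-1 → after 2×micro: -1; S2 reads c0=-41 → after 3×micro: -1 ⇒ (c0=-41, c1=-1, c2=-1)
[Gauss-Seidel] macro 5: S0 reads c1=-1 → after 1×micro: -81; S1 reads c1=-1 → after 2×micro: -1; S2 reads c0=-81 → after 3×micro: 5 ⇒ (c0=-81, c1=-1, c2=5)
[Gauss-Seidel] macro 6: S0 reads c1=-1 → after 1×micro: -161; S1 reads c1=-1 → after 2×micro: -1; S2 reads c0=-161 → after 3×micro: -1 ⇒ (c0=-161, c1=-1, c2=-1)
[Gauss-Seidel] macro 7: S0 reads c1=-1 → after 1×micro: -321; S1 reads c1=-1 → after 2×micro: -1; S2 reads c0=-321 → after 3×micro: 5 ⇒ (c0=-321, c1=-1, c2=5)
[Gauss-Seidel] macro 8: S0 reads c1=-1 → after 1×micro: -641; S1 reads c1=-1 → after 2×micro: -1; S2 reads c0=-641 → after 3×micro: -1 ⇒ (c0=-641, c1=-1, c2=-1)
[Gauss-Seidel] macro 9: S0 reads c1=-1 → after 1×micro: -1281; S1 reads c1=-1 → after 2×micro: -1; S2 reads c0=-1281 → after 3×micro: 5 ⇒ (c0=-1281, c1=-1, c2=5)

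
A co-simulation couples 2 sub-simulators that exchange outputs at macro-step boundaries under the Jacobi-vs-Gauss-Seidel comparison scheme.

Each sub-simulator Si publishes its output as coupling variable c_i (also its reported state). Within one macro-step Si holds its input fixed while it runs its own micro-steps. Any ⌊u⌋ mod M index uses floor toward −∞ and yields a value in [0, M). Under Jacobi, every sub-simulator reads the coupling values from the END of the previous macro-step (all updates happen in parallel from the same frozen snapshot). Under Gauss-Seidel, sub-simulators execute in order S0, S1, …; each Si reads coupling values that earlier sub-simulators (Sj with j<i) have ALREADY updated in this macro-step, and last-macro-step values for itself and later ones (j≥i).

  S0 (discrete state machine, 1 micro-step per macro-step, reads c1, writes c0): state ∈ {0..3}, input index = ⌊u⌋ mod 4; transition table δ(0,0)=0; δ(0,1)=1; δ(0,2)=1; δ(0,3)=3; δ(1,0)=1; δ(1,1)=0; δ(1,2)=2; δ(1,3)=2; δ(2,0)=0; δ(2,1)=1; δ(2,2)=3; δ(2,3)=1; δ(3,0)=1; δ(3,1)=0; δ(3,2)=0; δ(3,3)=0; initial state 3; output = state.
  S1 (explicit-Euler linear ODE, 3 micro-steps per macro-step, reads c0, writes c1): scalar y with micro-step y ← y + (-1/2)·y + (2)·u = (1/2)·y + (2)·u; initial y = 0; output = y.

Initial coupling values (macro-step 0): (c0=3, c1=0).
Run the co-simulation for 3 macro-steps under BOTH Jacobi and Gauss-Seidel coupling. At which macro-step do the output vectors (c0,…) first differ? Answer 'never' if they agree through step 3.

first divergence at macro-step: 1

[Jacobi] macro 1: S0 reads c1=0 → after 1×micro: 1; S1 reads c0=3 → after 3×micro: 21/2 ⇒ (c0=1, c1=21/2)
[Jacobi] macro 2: S0 reads c1=21/2 → after 1×micro: 2; S1 reads c0=1 → after 3×micro: 77/16 ⇒ (c0=2, c1=77/16)
[Jacobi] macro 3: S0 reads c1=77/16 → after 1×micro: 0; S1 reads c0=2 → after 3×micro: 973/128 ⇒ (c0=0, c1=973/128)
[Gauss-Seidel] macro 1: S0 reads c1=0 → after 1×micro: 1; S1 reads c0=1 → after 3×micro: 7/2 ⇒ (c0=1, c1=7/2)
[Gauss-Seidel] macro 2: S0 reads c1=7/2 → after 1×micro: 2; S1 reads c0=2 → after 3×micro: 119/16 ⇒ (c0=2, c1=119/16)
[Gauss-Seidel] macro 3: S0 reads c1=119/16 → after 1×micro: 1; S1 reads c0=1 → after 3×micro: 567/128 ⇒ (c0=1, c1=567/128)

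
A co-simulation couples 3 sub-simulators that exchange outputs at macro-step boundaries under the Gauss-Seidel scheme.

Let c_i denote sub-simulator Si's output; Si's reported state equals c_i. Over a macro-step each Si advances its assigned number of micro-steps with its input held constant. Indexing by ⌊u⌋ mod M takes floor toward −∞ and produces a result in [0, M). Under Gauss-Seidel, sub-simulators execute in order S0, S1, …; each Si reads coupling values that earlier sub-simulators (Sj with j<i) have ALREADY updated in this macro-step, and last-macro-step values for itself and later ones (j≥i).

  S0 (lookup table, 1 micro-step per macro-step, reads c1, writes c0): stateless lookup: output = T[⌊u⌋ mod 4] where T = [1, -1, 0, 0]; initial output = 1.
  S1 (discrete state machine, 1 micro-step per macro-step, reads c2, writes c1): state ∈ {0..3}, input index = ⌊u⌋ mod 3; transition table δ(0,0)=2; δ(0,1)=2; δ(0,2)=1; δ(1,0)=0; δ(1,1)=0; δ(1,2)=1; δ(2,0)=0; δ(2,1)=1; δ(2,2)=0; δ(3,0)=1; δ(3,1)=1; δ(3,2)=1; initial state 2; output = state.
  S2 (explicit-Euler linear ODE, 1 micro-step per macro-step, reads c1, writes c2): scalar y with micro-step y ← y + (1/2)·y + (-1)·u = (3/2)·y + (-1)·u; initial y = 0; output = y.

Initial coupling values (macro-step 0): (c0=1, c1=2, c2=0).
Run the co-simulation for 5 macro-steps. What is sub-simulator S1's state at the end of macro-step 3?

macro 1: S0 reads c1=2 → after 1×micro: 0; S1 reads c2=0 → after 1×micro: 0; S2 reads c1=0 → after 1×micro: 0 ⇒ (c0=0, c1=0, c2=0)
macro 2: S0 reads c1=0 → after 1×micro: 1; S1 reads c2=0 → after 1×micro: 2; S2 reads c1=2 → after 1×micro: -2 ⇒ (c0=1, c1=2, c2=-2)
macro 3: S0 reads c1=2 → after 1×micro: 0; S1 reads c2=-2 → after 1×micro: 1; S2 reads c1=1 → after 1×micro: -4 ⇒ (c0=0, c1=1, c2=-4)
macro 4: S0 reads c1=1 → after 1×micro: -1; S1 reads c2=-4 → after 1×micro: 1; S2 reads c1=1 → after 1×micro: -7 ⇒ (c0=-1, c1=1, c2=-7)
macro 5: S0 reads c1=1 → after 1×micro: -1; S1 reads c2=-7 → after 1×micro: 1; S2 reads c1=1 → after 1×micro: -23/2 ⇒ (c0=-1, c1=1, c2=-23/2)

S1 state at macro-step 3 = 1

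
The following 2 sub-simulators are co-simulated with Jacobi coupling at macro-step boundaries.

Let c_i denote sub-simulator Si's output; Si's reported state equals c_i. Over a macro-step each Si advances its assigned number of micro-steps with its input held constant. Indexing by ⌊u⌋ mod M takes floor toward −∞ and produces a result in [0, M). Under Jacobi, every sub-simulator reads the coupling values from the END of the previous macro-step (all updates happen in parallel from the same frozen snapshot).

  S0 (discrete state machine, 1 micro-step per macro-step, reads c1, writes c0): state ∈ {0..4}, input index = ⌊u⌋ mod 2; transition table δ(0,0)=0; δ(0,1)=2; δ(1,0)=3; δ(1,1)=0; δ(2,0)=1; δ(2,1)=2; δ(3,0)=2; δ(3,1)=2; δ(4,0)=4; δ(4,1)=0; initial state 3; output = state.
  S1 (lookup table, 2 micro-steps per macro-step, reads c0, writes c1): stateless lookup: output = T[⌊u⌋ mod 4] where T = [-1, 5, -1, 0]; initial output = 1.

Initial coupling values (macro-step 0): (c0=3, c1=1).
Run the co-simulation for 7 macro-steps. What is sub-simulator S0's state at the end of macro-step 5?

macro 1: S0 reads c1=1 → after 1×micro: 2; S1 reads c0=3 → after 2×micro: 0 ⇒ (c0=2, c1=0)
macro 2: S0 reads c1=0 → after 1×micro: 1; S1 reads c0=2 → after 2×micro: -1 ⇒ (c0=1, c1=-1)
macro 3: S0 reads c1=-1 → after 1×micro: 0; S1 reads c0=1 → after 2×micro: 5 ⇒ (c0=0, c1=5)
macro 4: S0 reads c1=5 → after 1×micro: 2; S1 reads c0=0 → after 2×micro: -1 ⇒ (c0=2, c1=-1)
macro 5: S0 reads c1=-1 → after 1×micro: 2; S1 reads c0=2 → after 2×micro: -1 ⇒ (c0=2, c1=-1)
macro 6: S0 reads c1=-1 → after 1×micro: 2; S1 reads c0=2 → after 2×micro: -1 ⇒ (c0=2, c1=-1)
macro 7: S0 reads c1=-1 → after 1×micro: 2; S1 reads c0=2 → after 2×micro: -1 ⇒ (c0=2, c1=-1)

S0 state at macro-step 5 = 2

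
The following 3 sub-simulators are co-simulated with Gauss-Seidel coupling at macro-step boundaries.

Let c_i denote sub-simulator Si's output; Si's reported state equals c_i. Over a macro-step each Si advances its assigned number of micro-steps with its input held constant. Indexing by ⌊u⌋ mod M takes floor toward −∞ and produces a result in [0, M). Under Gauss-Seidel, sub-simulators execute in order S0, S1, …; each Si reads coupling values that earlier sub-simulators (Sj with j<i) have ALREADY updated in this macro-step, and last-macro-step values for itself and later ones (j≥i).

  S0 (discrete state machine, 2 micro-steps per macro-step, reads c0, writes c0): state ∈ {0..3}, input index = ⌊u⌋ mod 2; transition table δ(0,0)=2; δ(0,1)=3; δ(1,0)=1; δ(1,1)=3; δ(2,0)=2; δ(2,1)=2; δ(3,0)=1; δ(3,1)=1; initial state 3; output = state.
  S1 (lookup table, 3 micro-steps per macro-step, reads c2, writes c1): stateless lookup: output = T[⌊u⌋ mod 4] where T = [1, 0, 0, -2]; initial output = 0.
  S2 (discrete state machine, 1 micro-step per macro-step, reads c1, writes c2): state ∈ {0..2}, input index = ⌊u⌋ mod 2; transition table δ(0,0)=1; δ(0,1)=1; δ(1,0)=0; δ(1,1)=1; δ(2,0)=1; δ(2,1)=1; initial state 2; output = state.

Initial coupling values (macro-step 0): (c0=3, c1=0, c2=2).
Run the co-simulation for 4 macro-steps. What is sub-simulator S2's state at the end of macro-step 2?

S2 state at macro-step 2 = 0

macro 1: S0 reads c0=3 → after 2×micro: 3; S1 reads c2=2 → after 3×micro: 0; S2 reads c1=0 → after 1×micro: 1 ⇒ (c0=3, c1=0, c2=1)
macro 2: S0 reads c0=3 → after 2×micro: 3; S1 reads c2=1 → after 3×micro: 0; S2 reads c1=0 → after 1×micro: 0 ⇒ (c0=3, c1=0, c2=0)
macro 3: S0 reads c0=3 → after 2×micro: 3; S1 reads c2=0 → after 3×micro: 1; S2 reads c1=1 → after 1×micro: 1 ⇒ (c0=3, c1=1, c2=1)
macro 4: S0 reads c0=3 → after 2×micro: 3; S1 reads c2=1 → after 3×micro: 0; S2 reads c1=0 → after 1×micro: 0 ⇒ (c0=3, c1=0, c2=0)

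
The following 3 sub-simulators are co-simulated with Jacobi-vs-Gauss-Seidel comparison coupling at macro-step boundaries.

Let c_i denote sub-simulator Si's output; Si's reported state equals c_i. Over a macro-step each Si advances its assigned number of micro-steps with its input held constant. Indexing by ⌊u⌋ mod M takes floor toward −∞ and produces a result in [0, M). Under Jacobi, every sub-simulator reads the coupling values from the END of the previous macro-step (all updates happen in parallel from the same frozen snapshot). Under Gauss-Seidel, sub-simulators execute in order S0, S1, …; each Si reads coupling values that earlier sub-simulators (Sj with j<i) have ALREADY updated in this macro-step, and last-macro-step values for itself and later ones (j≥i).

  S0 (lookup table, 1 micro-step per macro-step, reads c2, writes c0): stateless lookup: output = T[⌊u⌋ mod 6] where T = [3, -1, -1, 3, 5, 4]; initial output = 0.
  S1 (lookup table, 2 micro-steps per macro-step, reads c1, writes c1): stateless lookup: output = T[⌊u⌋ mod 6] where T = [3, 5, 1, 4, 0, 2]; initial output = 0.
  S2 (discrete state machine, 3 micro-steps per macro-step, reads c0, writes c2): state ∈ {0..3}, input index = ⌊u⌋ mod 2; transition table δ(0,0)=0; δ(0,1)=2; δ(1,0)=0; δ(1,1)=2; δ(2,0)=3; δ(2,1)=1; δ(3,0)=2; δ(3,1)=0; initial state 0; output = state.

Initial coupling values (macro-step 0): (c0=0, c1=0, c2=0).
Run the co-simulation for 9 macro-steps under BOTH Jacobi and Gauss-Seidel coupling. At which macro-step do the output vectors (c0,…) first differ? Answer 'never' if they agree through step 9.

[Jacobi] macro 1: S0 reads c2=0 → after 1×micro: 3; S1 reads c1=0 → after 2×micro: 3; S2 reads c0=0 → after 3×micro: 0 ⇒ (c0=3, c1=3, c2=0)
[Jacobi] macro 2: S0 reads c2=0 → after 1×micro: 3; S1 reads c1=3 → after 2×micro: 4; S2 reads c0=3 → after 3×micro: 2 ⇒ (c0=3, c1=4, c2=2)
[Jacobi] macro 3: S0 reads c2=2 → after 1×micro: -1; S1 reads c1=4 → after 2×micro: 0; S2 reads c0=3 → after 3×micro: 1 ⇒ (c0=-1, c1=0, c2=1)
[Jacobi] macro 4: S0 reads c2=1 → after 1×micro: -1; S1 reads c1=0 → after 2×micro: 3; S2 reads c0=-1 → after 3×micro: 2 ⇒ (c0=-1, c1=3, c2=2)
[Jacobi] macro 5: S0 reads c2=2 → after 1×micro: -1; S1 reads c1=3 → after 2×micro: 4; S2 reads c0=-1 → after 3×micro: 1 ⇒ (c0=-1, c1=4, c2=1)
[Jacobi] macro 6: S0 reads c2=1 → after 1×micro: -1; S1 reads c1=4 → after 2×micro: 0; S2 reads c0=-1 → after 3×micro: 2 ⇒ (c0=-1, c1=0, c2=2)
[Jacobi] macro 7: S0 reads c2=2 → after 1×micro: -1; S1 reads c1=0 → after 2×micro: 3; S2 reads c0=-1 → after 3×micro: 1 ⇒ (c0=-1, c1=3, c2=1)
[Jacobi] macro 8: S0 reads c2=1 → after 1×micro: -1; S1 reads c1=3 → after 2×micro: 4; S2 reads c0=-1 → after 3×micro: 2 ⇒ (c0=-1, c1=4, c2=2)
[Jacobi] macro 9: S0 reads c2=2 → after 1×micro: -1; S1 reads c1=4 → after 2×micro: 0; S2 reads c0=-1 → after 3×micro: 1 ⇒ (c0=-1, c1=0, c2=1)
[Gauss-Seidel] macro 1: S0 reads c2=0 → after 1×micro: 3; S1 reads c1=0 → after 2×micro: 3; S2 reads c0=3 → after 3×micro: 2 ⇒ (c0=3, c1=3, c2=2)
[Gauss-Seidel] macro 2: S0 reads c2=2 → after 1×micro: -1; S1 reads c1=3 → after 2×micro: 4; S2 reads c0=-1 → after 3×micro: 1 ⇒ (c0=-1, c1=4, c2=1)
[Gauss-Seidel] macro 3: S0 reads c2=1 → after 1×micro: -1; S1 reads c1=4 → after 2×micro: 0; S2 reads c0=-1 → after 3×micro: 2 ⇒ (c0=-1, c1=0, c2=2)
[Gauss-Seidel] macro 4: S0 reads c2=2 → after 1×micro: -1; S1 reads c1=0 → after 2×micro: 3; S2 reads c0=-1 → after 3×micro: 1 ⇒ (c0=-1, c1=3, c2=1)
[Gauss-Seidel] macro 5: S0 reads c2=1 → after 1×micro: -1; S1 reads c1=3 → after 2×micro: 4; S2 reads c0=-1 → after 3×micro: 2 ⇒ (c0=-1, c1=4, c2=2)
[Gauss-Seidel] macro 6: S0 reads c2=2 → after 1×micro: -1; S1 reads c1=4 → after 2×micro: 0; S2 reads c0=-1 → after 3×micro: 1 ⇒ (c0=-1, c1=0, c2=1)
[Gauss-Seidel] macro 7: S0 reads c2=1 → after 1×micro: -1; S1 reads c1=0 → after 2×micro: 3; S2 reads c0=-1 → after 3×micro: 2 ⇒ (c0=-1, c1=3, c2=2)
[Gauss-Seidel] macro 8: S0 reads c2=2 → after 1×micro: -1; S1 reads c1=3 → after 2×micro: 4; S2 reads c0=-1 → after 3×micro: 1 ⇒ (c0=-1, c1=4, c2=1)
[Gauss-Seidel] macro 9: S0 reads c2=1 → after 1×micro: -1; S1 reads c1=4 → after 2×micro: 0; S2 reads c0=-1 → after 3×micro: 2 ⇒ (c0=-1, c1=0, c2=2)

first divergence at macro-step: 1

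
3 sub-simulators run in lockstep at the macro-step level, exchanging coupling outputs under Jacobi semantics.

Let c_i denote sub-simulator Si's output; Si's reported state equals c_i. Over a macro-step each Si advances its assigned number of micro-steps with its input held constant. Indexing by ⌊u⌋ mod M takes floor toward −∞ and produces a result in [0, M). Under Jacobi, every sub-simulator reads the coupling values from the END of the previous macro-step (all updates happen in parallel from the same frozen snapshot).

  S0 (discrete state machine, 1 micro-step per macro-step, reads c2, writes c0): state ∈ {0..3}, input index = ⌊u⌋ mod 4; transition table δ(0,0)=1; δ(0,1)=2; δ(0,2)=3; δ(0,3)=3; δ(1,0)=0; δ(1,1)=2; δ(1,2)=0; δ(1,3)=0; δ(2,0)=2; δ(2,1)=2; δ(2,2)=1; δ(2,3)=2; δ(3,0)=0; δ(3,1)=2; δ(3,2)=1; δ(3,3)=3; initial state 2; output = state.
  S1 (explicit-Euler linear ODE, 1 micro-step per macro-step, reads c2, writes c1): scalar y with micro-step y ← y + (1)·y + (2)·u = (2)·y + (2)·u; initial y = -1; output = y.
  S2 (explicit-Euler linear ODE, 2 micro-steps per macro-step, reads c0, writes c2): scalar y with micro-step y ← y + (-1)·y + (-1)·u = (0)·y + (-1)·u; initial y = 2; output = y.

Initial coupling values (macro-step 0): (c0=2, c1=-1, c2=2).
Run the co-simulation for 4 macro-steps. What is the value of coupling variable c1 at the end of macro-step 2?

macro 1: S0 reads c2=2 → after 1×micro: 1; S1 reads c2=2 → after 1×micro: 2; S2 reads c0=2 → after 2×micro: -2 ⇒ (c0=1, c1=2, c2=-2)
macro 2: S0 reads c2=-2 → after 1×micro: 0; S1 reads c2=-2 → after 1×micro: 0; S2 reads c0=1 → after 2×micro: -1 ⇒ (c0=0, c1=0, c2=-1)
macro 3: S0 reads c2=-1 → after 1×micro: 3; S1 reads c2=-1 → after 1×micro: -2; S2 reads c0=0 → after 2×micro: 0 ⇒ (c0=3, c1=-2, c2=0)
macro 4: S0 reads c2=0 → after 1×micro: 0; S1 reads c2=0 → after 1×micro: -4; S2 reads c0=3 → after 2×micro: -3 ⇒ (c0=0, c1=-4, c2=-3)

c1 at macro-step 2 = 0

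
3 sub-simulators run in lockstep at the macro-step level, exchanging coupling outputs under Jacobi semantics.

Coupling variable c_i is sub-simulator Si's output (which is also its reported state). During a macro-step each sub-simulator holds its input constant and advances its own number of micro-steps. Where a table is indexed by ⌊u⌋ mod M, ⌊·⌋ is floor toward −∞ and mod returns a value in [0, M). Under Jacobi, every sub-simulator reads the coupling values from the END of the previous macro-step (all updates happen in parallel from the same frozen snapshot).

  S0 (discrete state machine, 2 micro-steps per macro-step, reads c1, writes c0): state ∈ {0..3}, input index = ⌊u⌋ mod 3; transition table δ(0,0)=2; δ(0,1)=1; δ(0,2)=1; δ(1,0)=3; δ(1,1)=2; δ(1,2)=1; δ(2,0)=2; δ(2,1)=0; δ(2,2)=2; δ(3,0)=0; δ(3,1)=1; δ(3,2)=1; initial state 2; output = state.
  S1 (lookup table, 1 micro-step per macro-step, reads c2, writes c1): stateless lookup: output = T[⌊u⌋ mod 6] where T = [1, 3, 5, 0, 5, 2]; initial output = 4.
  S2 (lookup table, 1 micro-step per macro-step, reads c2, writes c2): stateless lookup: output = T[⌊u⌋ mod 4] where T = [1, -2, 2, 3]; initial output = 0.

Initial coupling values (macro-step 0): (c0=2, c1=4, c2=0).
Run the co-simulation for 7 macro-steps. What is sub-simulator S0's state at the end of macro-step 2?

S0 state at macro-step 2 = 0

macro 1: S0 reads c1=4 → after 2×micro: 1; S1 reads c2=0 → after 1×micro: 1; S2 reads c2=0 → after 1×micro: 1 ⇒ (c0=1, c1=1, c2=1)
macro 2: S0 reads c1=1 → after 2×micro: 0; S1 reads c2=1 → after 1×micro: 3; S2 reads c2=1 → after 1×micro: -2 ⇒ (c0=0, c1=3, c2=-2)
macro 3: S0 reads c1=3 → after 2×micro: 2; S1 reads c2=-2 → after 1×micro: 5; S2 reads c2=-2 → after 1×micro: 2 ⇒ (c0=2, c1=5, c2=2)
macro 4: S0 reads c1=5 → after 2×micro: 2; S1 reads c2=2 → after 1×micro: 5; S2 reads c2=2 → after 1×micro: 2 ⇒ (c0=2, c1=5, c2=2)
macro 5: S0 reads c1=5 → after 2×micro: 2; S1 reads c2=2 → after 1×micro: 5; S2 reads c2=2 → after 1×micro: 2 ⇒ (c0=2, c1=5, c2=2)
macro 6: S0 reads c1=5 → after 2×micro: 2; S1 reads c2=2 → after 1×micro: 5; S2 reads c2=2 → after 1×micro: 2 ⇒ (c0=2, c1=5, c2=2)
macro 7: S0 reads c1=5 → after 2×micro: 2; S1 reads c2=2 → after 1×micro: 5; S2 reads c2=2 → after 1×micro: 2 ⇒ (c0=2, c1=5, c2=2)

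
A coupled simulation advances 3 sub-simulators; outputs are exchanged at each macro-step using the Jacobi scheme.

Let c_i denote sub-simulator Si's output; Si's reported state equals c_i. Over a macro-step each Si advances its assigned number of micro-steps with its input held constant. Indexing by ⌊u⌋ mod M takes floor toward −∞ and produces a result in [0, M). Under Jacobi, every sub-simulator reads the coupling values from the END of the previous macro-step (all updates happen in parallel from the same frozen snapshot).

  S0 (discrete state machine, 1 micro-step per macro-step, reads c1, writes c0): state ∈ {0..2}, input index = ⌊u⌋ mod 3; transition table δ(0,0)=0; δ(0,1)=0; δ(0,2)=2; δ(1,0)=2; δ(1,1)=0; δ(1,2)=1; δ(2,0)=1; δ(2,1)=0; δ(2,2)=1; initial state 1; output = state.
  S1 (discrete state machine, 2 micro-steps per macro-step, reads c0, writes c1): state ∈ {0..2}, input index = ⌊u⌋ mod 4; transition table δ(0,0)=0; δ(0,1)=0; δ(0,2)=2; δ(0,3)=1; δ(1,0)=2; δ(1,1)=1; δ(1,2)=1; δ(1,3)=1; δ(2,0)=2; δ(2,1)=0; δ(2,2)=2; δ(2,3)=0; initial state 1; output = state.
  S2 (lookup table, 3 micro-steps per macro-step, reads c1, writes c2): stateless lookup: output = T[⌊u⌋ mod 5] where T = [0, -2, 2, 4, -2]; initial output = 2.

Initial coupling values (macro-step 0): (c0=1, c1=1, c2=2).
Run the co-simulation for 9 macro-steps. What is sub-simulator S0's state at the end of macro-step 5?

macro 1: S0 reads c1=1 → after 1×micro: 0; S1 reads c0=1 → after 2×micro: 1; S2 reads c1=1 → after 3×micro: -2 ⇒ (c0=0, c1=1, c2=-2)
macro 2: S0 reads c1=1 → after 1×micro: 0; S1 reads c0=0 → after 2×micro: 2; S2 reads c1=1 → after 3×micro: -2 ⇒ (c0=0, c1=2, c2=-2)
macro 3: S0 reads c1=2 → after 1×micro: 2; S1 reads c0=0 → after 2×micro: 2; S2 reads c1=2 → after 3×micro: 2 ⇒ (c0=2, c1=2, c2=2)
macro 4: S0 reads c1=2 → after 1×micro: 1; S1 reads c0=2 → after 2×micro: 2; S2 reads c1=2 → after 3×micro: 2 ⇒ (c0=1, c1=2, c2=2)
macro 5: S0 reads c1=2 → after 1×micro: 1; S1 reads c0=1 → after 2×micro: 0; S2 reads c1=2 → after 3×micro: 2 ⇒ (c0=1, c1=0, c2=2)
macro 6: S0 reads c1=0 → after 1×micro: 2; S1 reads c0=1 → after 2×micro: 0; S2 reads c1=0 → after 3×micro: 0 ⇒ (c0=2, c1=0, c2=0)
macro 7: S0 reads c1=0 → after 1×micro: 1; S1 reads c0=2 → after 2×micro: 2; S2 reads c1=0 → after 3×micro: 0 ⇒ (c0=1, c1=2, c2=0)
macro 8: S0 reads c1=2 → after 1×micro: 1; S1 reads c0=1 → after 2×micro: 0; S2 reads c1=2 → after 3×micro: 2 ⇒ (c0=1, c1=0, c2=2)
macro 9: S0 reads c1=0 → after 1×micro: 2; S1 reads c0=1 → after 2×micro: 0; S2 reads c1=0 → after 3×micro: 0 ⇒ (c0=2, c1=0, c2=0)

S0 state at macro-step 5 = 1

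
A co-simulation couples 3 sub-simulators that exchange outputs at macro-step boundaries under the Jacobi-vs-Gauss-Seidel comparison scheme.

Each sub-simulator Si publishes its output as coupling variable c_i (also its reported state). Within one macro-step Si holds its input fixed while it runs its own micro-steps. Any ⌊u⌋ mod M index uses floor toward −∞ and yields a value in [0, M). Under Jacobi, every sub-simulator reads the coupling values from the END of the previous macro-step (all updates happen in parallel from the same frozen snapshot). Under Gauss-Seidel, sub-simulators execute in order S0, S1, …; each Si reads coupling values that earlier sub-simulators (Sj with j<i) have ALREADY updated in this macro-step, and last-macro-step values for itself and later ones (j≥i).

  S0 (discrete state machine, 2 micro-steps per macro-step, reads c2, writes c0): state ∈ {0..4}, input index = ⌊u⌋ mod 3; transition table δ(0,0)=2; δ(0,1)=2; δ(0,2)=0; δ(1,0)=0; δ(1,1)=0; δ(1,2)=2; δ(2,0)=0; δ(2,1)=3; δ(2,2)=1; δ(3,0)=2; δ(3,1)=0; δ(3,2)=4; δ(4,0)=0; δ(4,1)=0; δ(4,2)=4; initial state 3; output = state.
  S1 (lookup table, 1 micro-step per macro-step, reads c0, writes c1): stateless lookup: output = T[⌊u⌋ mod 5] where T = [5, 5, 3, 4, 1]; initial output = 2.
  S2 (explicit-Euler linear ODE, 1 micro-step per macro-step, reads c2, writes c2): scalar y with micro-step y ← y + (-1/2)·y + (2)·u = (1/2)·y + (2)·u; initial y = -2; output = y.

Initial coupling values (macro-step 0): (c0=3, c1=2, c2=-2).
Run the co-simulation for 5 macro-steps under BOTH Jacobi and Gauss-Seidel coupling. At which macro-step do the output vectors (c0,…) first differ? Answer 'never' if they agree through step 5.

[Jacobi] macro 1: S0 reads c2=-2 → after 2×micro: 2; S1 reads c0=3 → after 1×micro: 4; S2 reads c2=-2 → after 1×micro: -5 ⇒ (c0=2, c1=4, c2=-5)
[Jacobi] macro 2: S0 reads c2=-5 → after 2×micro: 0; S1 reads c0=2 → after 1×micro: 3; S2 reads c2=-5 → after 1×micro: -25/2 ⇒ (c0=0, c1=3, c2=-25/2)
[Jacobi] macro 3: S0 reads c2=-25/2 → after 2×micro: 0; S1 reads c0=0 → after 1×micro: 5; S2 reads c2=-25/2 → after 1×micro: -125/4 ⇒ (c0=0, c1=5, c2=-125/4)
[Jacobi] macro 4: S0 reads c2=-125/4 → after 2×micro: 3; S1 reads c0=0 → after 1×micro: 5; S2 reads c2=-125/4 → after 1×micro: -625/8 ⇒ (c0=3, c1=5, c2=-625/8)
[Jacobi] macro 5: S0 reads c2=-625/8 → after 2×micro: 4; S1 reads c0=3 → after 1×micro: 4; S2 reads c2=-625/8 → after 1×micro: -3125/16 ⇒ (c0=4, c1=4, c2=-3125/16)
[Gauss-Seidel] macro 1: S0 reads c2=-2 → after 2×micro: 2; S1 reads c0=2 → after 1×micro: 3; S2 reads c2=-2 → after 1×micro: -5 ⇒ (c0=2, c1=3, c2=-5)
[Gauss-Seidel] macro 2: S0 reads c2=-5 → after 2×micro: 0; S1 reads c0=0 → after 1×micro: 5; S2 reads c2=-5 → after 1×micro: -25/2 ⇒ (c0=0, c1=5, c2=-25/2)
[Gauss-Seidel] macro 3: S0 reads c2=-25/2 → after 2×micro: 0; S1 reads c0=0 → after 1×micro: 5; S2 reads c2=-25/2 → after 1×micro: -125/4 ⇒ (c0=0, c1=5, c2=-125/4)
[Gauss-Seidel] macro 4: S0 reads c2=-125/4 → after 2×micro: 3; S1 reads c0=3 → after 1×micro: 4; S2 reads c2=-125/4 → after 1×micro: -625/8 ⇒ (c0=3, c1=4, c2=-625/8)
[Gauss-Seidel] macro 5: S0 reads c2=-625/8 → after 2×micro: 4; S1 reads c0=4 → after 1×micro: 1; S2 reads c2=-625/8 → after 1×micro: -3125/16 ⇒ (c0=4, c1=1, c2=-3125/16)

first divergence at macro-step: 1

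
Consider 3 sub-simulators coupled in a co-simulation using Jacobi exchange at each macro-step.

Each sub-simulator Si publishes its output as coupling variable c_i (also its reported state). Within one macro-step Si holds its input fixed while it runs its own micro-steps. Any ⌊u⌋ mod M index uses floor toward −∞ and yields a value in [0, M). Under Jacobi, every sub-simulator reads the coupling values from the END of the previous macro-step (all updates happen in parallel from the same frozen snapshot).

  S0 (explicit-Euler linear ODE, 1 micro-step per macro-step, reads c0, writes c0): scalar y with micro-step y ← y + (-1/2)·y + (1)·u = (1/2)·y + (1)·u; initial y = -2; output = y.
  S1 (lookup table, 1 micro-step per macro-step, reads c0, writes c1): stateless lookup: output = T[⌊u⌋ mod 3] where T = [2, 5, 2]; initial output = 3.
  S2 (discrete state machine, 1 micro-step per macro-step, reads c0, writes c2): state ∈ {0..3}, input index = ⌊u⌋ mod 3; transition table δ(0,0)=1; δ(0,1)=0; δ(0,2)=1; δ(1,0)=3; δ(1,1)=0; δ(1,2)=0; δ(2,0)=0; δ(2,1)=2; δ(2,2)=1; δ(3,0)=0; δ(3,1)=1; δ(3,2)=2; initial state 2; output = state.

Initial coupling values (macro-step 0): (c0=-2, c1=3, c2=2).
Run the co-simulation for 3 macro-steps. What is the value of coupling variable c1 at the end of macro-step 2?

macro 1: S0 reads c0=-2 → after 1×micro: -3; S1 reads c0=-2 → after 1×micro: 5; S2 reads c0=-2 → after 1×micro: 2 ⇒ (c0=-3, c1=5, c2=2)
macro 2: S0 reads c0=-3 → after 1×micro: -9/2; S1 reads c0=-3 → after 1×micro: 2; S2 reads c0=-3 → after 1×micro: 0 ⇒ (c0=-9/2, c1=2, c2=0)
macro 3: S0 reads c0=-9/2 → after 1×micro: -27/4; S1 reads c0=-9/2 → after 1×micro: 5; S2 reads c0=-9/2 → after 1×micro: 0 ⇒ (c0=-27/4, c1=5, c2=0)

c1 at macro-step 2 = 2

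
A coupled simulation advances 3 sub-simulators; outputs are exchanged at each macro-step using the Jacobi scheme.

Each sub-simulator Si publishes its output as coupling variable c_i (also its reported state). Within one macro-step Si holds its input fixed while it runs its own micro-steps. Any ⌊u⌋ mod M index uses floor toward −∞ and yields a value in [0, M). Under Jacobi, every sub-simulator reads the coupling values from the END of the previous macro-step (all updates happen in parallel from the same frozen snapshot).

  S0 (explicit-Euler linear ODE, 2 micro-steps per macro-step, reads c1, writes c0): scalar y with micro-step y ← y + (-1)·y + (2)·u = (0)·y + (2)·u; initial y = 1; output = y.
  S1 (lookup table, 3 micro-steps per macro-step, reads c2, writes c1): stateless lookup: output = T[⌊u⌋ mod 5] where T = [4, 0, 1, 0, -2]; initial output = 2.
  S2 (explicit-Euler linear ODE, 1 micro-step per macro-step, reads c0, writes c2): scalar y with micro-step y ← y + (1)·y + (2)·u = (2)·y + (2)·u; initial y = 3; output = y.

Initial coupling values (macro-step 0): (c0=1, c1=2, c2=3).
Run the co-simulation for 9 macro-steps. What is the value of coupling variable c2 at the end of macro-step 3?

macro 1: S0 reads c1=2 → after 2×micro: 4; S1 reads c2=3 → after 3×micro: 0; S2 reads c0=1 → after 1×micro: 8 ⇒ (c0=4, c1=0, c2=8)
macro 2: S0 reads c1=0 → after 2×micro: 0; S1 reads c2=8 → after 3×micro: 0; S2 reads c0=4 → after 1×micro: 24 ⇒ (c0=0, c1=0, c2=24)
macro 3: S0 reads c1=0 → after 2×micro: 0; S1 reads c2=24 → after 3×micro: -2; S2 reads c0=0 → after 1×micro: 48 ⇒ (c0=0, c1=-2, c2=48)
macro 4: S0 reads c1=-2 → after 2×micro: -4; S1 reads c2=48 → after 3×micro: 0; S2 reads c0=0 → after 1×micro: 96 ⇒ (c0=-4, c1=0, c2=96)
macro 5: S0 reads c1=0 → after 2×micro: 0; S1 reads c2=96 → after 3×micro: 0; S2 reads c0=-4 → after 1×micro: 184 ⇒ (c0=0, c1=0, c2=184)
macro 6: S0 reads c1=0 → after 2×micro: 0; S1 reads c2=184 → after 3×micro: -2; S2 reads c0=0 → after 1×micro: 368 ⇒ (c0=0, c1=-2, c2=368)
macro 7: S0 reads c1=-2 → after 2×micro: -4; S1 reads c2=368 → after 3×micro: 0; S2 reads c0=0 → after 1×micro: 736 ⇒ (c0=-4, c1=0, c2=736)
macro 8: S0 reads c1=0 → after 2×micro: 0; S1 reads c2=736 → after 3×micro: 0; S2 reads c0=-4 → after 1×micro: 1464 ⇒ (c0=0, c1=0, c2=1464)
macro 9: S0 reads c1=0 → after 2×micro: 0; S1 reads c2=1464 → after 3×micro: -2; S2 reads c0=0 → after 1×micro: 2928 ⇒ (c0=0, c1=-2, c2=2928)

c2 at macro-step 3 = 48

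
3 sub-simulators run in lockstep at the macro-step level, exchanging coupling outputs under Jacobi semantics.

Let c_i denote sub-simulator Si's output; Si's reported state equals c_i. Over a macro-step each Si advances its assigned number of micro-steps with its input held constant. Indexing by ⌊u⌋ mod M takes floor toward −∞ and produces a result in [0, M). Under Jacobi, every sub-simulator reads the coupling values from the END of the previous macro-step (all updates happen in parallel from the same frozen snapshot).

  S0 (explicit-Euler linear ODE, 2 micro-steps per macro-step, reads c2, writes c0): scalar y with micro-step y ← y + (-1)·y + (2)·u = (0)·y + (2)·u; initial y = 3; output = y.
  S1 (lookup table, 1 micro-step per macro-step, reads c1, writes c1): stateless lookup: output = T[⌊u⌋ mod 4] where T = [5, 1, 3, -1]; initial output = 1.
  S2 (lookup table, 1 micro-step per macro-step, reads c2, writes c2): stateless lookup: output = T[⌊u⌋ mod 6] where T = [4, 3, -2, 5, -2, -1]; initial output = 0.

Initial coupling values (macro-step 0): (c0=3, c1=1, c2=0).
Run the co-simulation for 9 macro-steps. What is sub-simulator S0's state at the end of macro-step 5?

macro 1: S0 reads c2=0 → after 2×micro: 0; S1 reads c1=1 → after 1×micro: 1; S2 reads c2=0 → after 1×micro: 4 ⇒ (c0=0, c1=1, c2=4)
macro 2: S0 reads c2=4 → after 2×micro: 8; S1 reads c1=1 → after 1×micro: 1; S2 reads c2=4 → after 1×micro: -2 ⇒ (c0=8, c1=1, c2=-2)
macro 3: S0 reads c2=-2 → after 2×micro: -4; S1 reads c1=1 → after 1×micro: 1; S2 reads c2=-2 → after 1×micro: -2 ⇒ (c0=-4, c1=1, c2=-2)
macro 4: S0 reads c2=-2 → after 2×micro: -4; S1 reads c1=1 → after 1×micro: 1; S2 reads c2=-2 → after 1×micro: -2 ⇒ (c0=-4, c1=1, c2=-2)
macro 5: S0 reads c2=-2 → after 2×micro: -4; S1 reads c1=1 → after 1×micro: 1; S2 reads c2=-2 → after 1×micro: -2 ⇒ (c0=-4, c1=1, c2=-2)
macro 6: S0 reads c2=-2 → after 2×micro: -4; S1 reads c1=1 → after 1×micro: 1; S2 reads c2=-2 → after 1×micro: -2 ⇒ (c0=-4, c1=1, c2=-2)
macro 7: S0 reads c2=-2 → after 2×micro: -4; S1 reads c1=1 → after 1×micro: 1; S2 reads c2=-2 → after 1×micro: -2 ⇒ (c0=-4, c1=1, c2=-2)
macro 8: S0 reads c2=-2 → after 2×micro: -4; S1 reads c1=1 → after 1×micro: 1; S2 reads c2=-2 → after 1×micro: -2 ⇒ (c0=-4, c1=1, c2=-2)
macro 9: S0 reads c2=-2 → after 2×micro: -4; S1 reads c1=1 → after 1×micro: 1; S2 reads c2=-2 → after 1×micro: -2 ⇒ (c0=-4, c1=1, c2=-2)

S0 state at macro-step 5 = -4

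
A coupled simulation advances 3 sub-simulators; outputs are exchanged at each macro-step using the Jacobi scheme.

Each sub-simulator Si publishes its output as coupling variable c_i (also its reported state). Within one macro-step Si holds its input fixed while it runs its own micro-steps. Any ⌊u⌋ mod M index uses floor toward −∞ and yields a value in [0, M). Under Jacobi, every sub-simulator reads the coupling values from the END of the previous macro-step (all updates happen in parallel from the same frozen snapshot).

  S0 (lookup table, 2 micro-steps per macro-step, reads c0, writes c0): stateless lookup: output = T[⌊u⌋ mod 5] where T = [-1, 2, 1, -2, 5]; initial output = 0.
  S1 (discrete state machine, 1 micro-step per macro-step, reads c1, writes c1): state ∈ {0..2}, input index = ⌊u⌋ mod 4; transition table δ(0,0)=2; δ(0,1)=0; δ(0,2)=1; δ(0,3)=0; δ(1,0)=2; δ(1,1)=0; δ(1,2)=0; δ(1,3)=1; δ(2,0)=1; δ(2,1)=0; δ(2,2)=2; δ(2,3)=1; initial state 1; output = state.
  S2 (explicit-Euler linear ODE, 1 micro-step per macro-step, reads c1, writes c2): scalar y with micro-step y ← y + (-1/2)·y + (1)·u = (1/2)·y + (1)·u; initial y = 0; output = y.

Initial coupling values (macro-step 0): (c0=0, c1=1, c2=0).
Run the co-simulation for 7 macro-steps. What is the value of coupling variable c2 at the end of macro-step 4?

c2 at macro-step 4 = 25/8

macro 1: S0 reads c0=0 → after 2×micro: -1; S1 reads c1=1 → after 1×micro: 0; S2 reads c1=1 → after 1×micro: 1 ⇒ (c0=-1, c1=0, c2=1)
macro 2: S0 reads c0=-1 → after 2×micro: 5; S1 reads c1=0 → after 1×micro: 2; S2 reads c1=0 → after 1×micro: 1/2 ⇒ (c0=5, c1=2, c2=1/2)
macro 3: S0 reads c0=5 → after 2×micro: -1; S1 reads c1=2 → after 1×micro: 2; S2 reads c1=2 → after 1×micro: 9/4 ⇒ (c0=-1, c1=2, c2=9/4)
macro 4: S0 reads c0=-1 → after 2×micro: 5; S1 reads c1=2 → after 1×micro: 2; S2 reads c1=2 → after 1×micro: 25/8 ⇒ (c0=5, c1=2, c2=25/8)
macro 5: S0 reads c0=5 → after 2×micro: -1; S1 reads c1=2 → after 1×micro: 2; S2 reads c1=2 → after 1×micro: 57/16 ⇒ (c0=-1, c1=2, c2=57/16)
macro 6: S0 reads c0=-1 → after 2×micro: 5; S1 reads c1=2 → after 1×micro: 2; S2 reads c1=2 → after 1×micro: 121/32 ⇒ (c0=5, c1=2, c2=121/32)
macro 7: S0 reads c0=5 → after 2×micro: -1; S1 reads c1=2 → after 1×micro: 2; S2 reads c1=2 → after 1×micro: 249/64 ⇒ (c0=-1, c1=2, c2=249/64)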